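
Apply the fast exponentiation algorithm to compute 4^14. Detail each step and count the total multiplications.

Computing 4^14 by squaring (build up from 4^1; each line after the first costs one multiplication):

4^1 = 4
4^2 = (4^1)^2 = 4^2 = 16
4^3 = 4 * 4^2 = 4 * 16 = 64
4^6 = (4^3)^2 = 64^2 = 4096
4^7 = 4 * 4^6 = 4 * 4096 = 16384
4^14 = (4^7)^2 = 16384^2 = 268435456

Result: 268435456
Multiplications needed: 5 (5 lines after 4^1)

4^14 = 268435456. Using exponentiation by squaring, this requires 5 multiplications. The key idea: if the exponent is even, square the half-power; if odd, multiply by the base once.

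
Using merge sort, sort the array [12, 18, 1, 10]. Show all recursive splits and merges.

Merge sort trace:

Split: [12, 18, 1, 10] -> [12, 18] and [1, 10]
  Split: [12, 18] -> [12] and [18]
  Merge: [12] + [18] -> [12, 18]
  Split: [1, 10] -> [1] and [10]
  Merge: [1] + [10] -> [1, 10]
Merge: [12, 18] + [1, 10] -> [1, 10, 12, 18]

Final sorted array: [1, 10, 12, 18]

The merge sort proceeds by recursively splitting the array and merging sorted halves.
After all merges, the sorted array is [1, 10, 12, 18].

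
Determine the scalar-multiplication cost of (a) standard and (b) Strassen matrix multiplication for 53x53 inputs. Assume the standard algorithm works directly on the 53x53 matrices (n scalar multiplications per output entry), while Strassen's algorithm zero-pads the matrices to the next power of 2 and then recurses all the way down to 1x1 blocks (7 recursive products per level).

Matrix multiplication for 53x53 matrices:

Strassen's algorithm requires power-of-2 dimensions. Pad 53x53 to 64x64 (next power of 2).

Standard algorithm: 53^3 = 148877 multiplications
Strassen's algorithm: 7^(log2(64)) = 7^6 = 117649 multiplications
Savings: 148877 - 117649 = 31228 multiplications

Standard: 148877 multiplications (53^3). Strassen: 117649 multiplications (7^6, after padding to 64x64). Strassen reduces 8 recursive multiplications to 7 at each level.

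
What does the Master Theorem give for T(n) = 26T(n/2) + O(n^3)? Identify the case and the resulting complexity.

Master Theorem for T(n) = 26T(n/2) + O(n^3):

a = 26, b = 2, c = 3
log_b(a) = log_2(26) = 4.7004

Case 1: c = 3 < log_2(26) = 4.7004
T(n) = O(n^(log_2 26))

For T(n) = 26T(n/2) + O(n^3): log_2(26) = 4.7004. This is Case 1 of the Master Theorem (c < log_b(a), work dominated by leaves), giving O(n^(log_2 26)).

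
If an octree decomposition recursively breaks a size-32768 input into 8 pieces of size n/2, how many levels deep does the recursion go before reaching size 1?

For divide and conquer with division factor 2:

Problem sizes at each level:
Level 0: 32768
Level 1: 16384
Level 2: 8192
Level 3: 4096
Level 4: 2048
Level 5: 1024
Level 6: 512
Level 7: 256
Level 8: 128
Level 9: 64
Level 10: 32
Level 11: 16
Level 12: 8
Level 13: 4
Level 14: 2
Level 15: 1

The root is level 0 and the size-1 base case is level 15 (the tree spans levels 0 through 15, i.e. 16 levels counting the root), so the depth is the number of divisions: log_2(32768) = 15

The recursion tree depth is log_2(32768) = 15. At each level, the problem size is divided by 2, so it takes 15 divisions to reduce to a base case of size 1. The algorithm makes 8 recursive calls at each level.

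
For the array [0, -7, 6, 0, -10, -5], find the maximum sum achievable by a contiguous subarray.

Using Kadane's algorithm on [0, -7, 6, 0, -10, -5]:

Scanning through the array:
Position 1 (value -7): max_ending_here = -7, max_so_far = 0
Position 2 (value 6): max_ending_here = 6, max_so_far = 6
Position 3 (value 0): max_ending_here = 6, max_so_far = 6
Position 4 (value -10): max_ending_here = -4, max_so_far = 6
Position 5 (value -5): max_ending_here = -5, max_so_far = 6

Maximum subarray: [6]
Maximum sum: 6

The maximum subarray is [6] with sum 6. This subarray runs from index 2 to index 2.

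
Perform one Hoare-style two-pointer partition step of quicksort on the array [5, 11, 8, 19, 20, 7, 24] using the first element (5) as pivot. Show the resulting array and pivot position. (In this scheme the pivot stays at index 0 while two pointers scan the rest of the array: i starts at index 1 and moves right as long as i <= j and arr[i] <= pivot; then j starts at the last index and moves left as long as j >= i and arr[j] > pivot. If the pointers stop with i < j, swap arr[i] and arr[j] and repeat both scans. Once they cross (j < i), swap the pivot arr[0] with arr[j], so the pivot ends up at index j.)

Hoare-style two-pointer partition with pivot = 5:

Initial array: [5, 11, 8, 19, 20, 7, 24]

Pointers start at i = 1, j = 6.
i ends at 1, j ends at 0: the pointers have crossed (j < i), so scanning stops.

j = 0, so swapping arr[0] with arr[j] leaves the pivot at position 0: [5, 11, 8, 19, 20, 7, 24]
Pivot position: 0

After partitioning with pivot 5, the array becomes [5, 11, 8, 19, 20, 7, 24]. The pivot is placed at index 0. All elements to the left of the pivot are <= 5, and all elements to the right are > 5.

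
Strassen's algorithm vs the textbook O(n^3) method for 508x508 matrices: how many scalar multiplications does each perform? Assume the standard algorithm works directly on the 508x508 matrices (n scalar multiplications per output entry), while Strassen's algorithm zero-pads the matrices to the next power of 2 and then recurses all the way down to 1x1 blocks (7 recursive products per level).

Matrix multiplication for 508x508 matrices:

Strassen's algorithm requires power-of-2 dimensions. Pad 508x508 to 512x512 (next power of 2).

Standard algorithm: 508^3 = 131096512 multiplications
Strassen's algorithm: 7^(log2(512)) = 7^9 = 40353607 multiplications
Savings: 131096512 - 40353607 = 90742905 multiplications

Standard: 131096512 multiplications (508^3). Strassen: 40353607 multiplications (7^9, after padding to 512x512). Strassen reduces 8 recursive multiplications to 7 at each level.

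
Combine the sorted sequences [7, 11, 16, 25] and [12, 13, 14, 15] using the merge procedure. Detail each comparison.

Merging process:

Compare 7 vs 12: take 7 from left. Merged: [7]
Compare 11 vs 12: take 11 from left. Merged: [7, 11]
Compare 16 vs 12: take 12 from right. Merged: [7, 11, 12]
Compare 16 vs 13: take 13 from right. Merged: [7, 11, 12, 13]
Compare 16 vs 14: take 14 from right. Merged: [7, 11, 12, 13, 14]
Compare 16 vs 15: take 15 from right. Merged: [7, 11, 12, 13, 14, 15]
Append remaining from left: [16, 25]. Merged: [7, 11, 12, 13, 14, 15, 16, 25]

Final merged array: [7, 11, 12, 13, 14, 15, 16, 25]
Total comparisons: 6

The merged array is [7, 11, 12, 13, 14, 15, 16, 25], requiring 6 comparisons. The merge step runs in O(n) time where n is the total number of elements.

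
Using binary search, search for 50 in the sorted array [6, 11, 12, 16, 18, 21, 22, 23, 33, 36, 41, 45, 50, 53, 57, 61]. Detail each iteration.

Binary search for 50 in [6, 11, 12, 16, 18, 21, 22, 23, 33, 36, 41, 45, 50, 53, 57, 61]:

lo=0, hi=15, mid=7, arr[mid]=23 -> 23 < 50, search right half
lo=8, hi=15, mid=11, arr[mid]=45 -> 45 < 50, search right half
lo=12, hi=15, mid=13, arr[mid]=53 -> 53 > 50, search left half
lo=12, hi=12, mid=12, arr[mid]=50 -> Found target at index 12!

Binary search finds 50 at index 12 after 4 comparisons. The search repeatedly halves the search space by comparing with the middle element.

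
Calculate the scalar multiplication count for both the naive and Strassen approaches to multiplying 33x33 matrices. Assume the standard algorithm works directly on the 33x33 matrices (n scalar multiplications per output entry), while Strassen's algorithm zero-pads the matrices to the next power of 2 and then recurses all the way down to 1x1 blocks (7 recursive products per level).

Matrix multiplication for 33x33 matrices:

Strassen's algorithm requires power-of-2 dimensions. Pad 33x33 to 64x64 (next power of 2).

Standard algorithm: 33^3 = 35937 multiplications
Strassen's algorithm: 7^(log2(64)) = 7^6 = 117649 multiplications
Difference: 35937 - 117649 = -81712 (Strassen uses MORE here due to padding overhead — for small or just-over-power-of-2 n, padding can outweigh the per-level savings)

Standard: 35937 multiplications (33^3). Strassen: 117649 multiplications (7^6, after padding to 64x64). Strassen reduces 8 recursive multiplications to 7 at each level.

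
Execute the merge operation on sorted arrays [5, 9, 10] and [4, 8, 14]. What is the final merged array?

Merging process:

Compare 5 vs 4: take 4 from right. Merged: [4]
Compare 5 vs 8: take 5 from left. Merged: [4, 5]
Compare 9 vs 8: take 8 from right. Merged: [4, 5, 8]
Compare 9 vs 14: take 9 from left. Merged: [4, 5, 8, 9]
Compare 10 vs 14: take 10 from left. Merged: [4, 5, 8, 9, 10]
Append remaining from right: [14]. Merged: [4, 5, 8, 9, 10, 14]

Final merged array: [4, 5, 8, 9, 10, 14]
Total comparisons: 5

The merged array is [4, 5, 8, 9, 10, 14], requiring 5 comparisons. The merge step runs in O(n) time where n is the total number of elements.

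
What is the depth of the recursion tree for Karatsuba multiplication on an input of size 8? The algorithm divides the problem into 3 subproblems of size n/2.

For divide and conquer with division factor 2:

Problem sizes at each level:
Level 0: 8
Level 1: 4
Level 2: 2
Level 3: 1

The root is level 0 and the size-1 base case is level 3 (the tree spans levels 0 through 3, i.e. 4 levels counting the root), so the depth is the number of divisions: log_2(8) = 3

The recursion tree depth is log_2(8) = 3. At each level, the problem size is divided by 2, so it takes 3 divisions to reduce to a base case of size 1. The algorithm makes 3 recursive calls at each level.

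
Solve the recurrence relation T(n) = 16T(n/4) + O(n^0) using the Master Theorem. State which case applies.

Master Theorem for T(n) = 16T(n/4) + O(n^0):

a = 16, b = 4, c = 0
log_b(a) = log_4(16) = 2.0000

Case 1: c = 0 < log_4(16) = 2.0000
T(n) = O(n^(log_4 16)) = O(n^2)

For T(n) = 16T(n/4) + O(n^0): log_4(16) = 2.0000. This is Case 1 of the Master Theorem (c < log_b(a), work dominated by leaves), giving O(n^2).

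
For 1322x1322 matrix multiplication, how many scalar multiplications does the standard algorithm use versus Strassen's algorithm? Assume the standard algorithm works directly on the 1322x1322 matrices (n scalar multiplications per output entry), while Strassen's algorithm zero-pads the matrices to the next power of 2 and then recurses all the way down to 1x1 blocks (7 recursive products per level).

Matrix multiplication for 1322x1322 matrices:

Strassen's algorithm requires power-of-2 dimensions. Pad 1322x1322 to 2048x2048 (next power of 2).

Standard algorithm: 1322^3 = 2310438248 multiplications
Strassen's algorithm: 7^(log2(2048)) = 7^11 = 1977326743 multiplications
Savings: 2310438248 - 1977326743 = 333111505 multiplications

Standard: 2310438248 multiplications (1322^3). Strassen: 1977326743 multiplications (7^11, after padding to 2048x2048). Strassen reduces 8 recursive multiplications to 7 at each level.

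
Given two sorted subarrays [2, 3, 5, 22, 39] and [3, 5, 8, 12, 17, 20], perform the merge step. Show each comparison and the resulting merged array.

Merging process:

Compare 2 vs 3: take 2 from left. Merged: [2]
Compare 3 vs 3: take 3 from left. Merged: [2, 3]
Compare 5 vs 3: take 3 from right. Merged: [2, 3, 3]
Compare 5 vs 5: take 5 from left. Merged: [2, 3, 3, 5]
Compare 22 vs 5: take 5 from right. Merged: [2, 3, 3, 5, 5]
Compare 22 vs 8: take 8 from right. Merged: [2, 3, 3, 5, 5, 8]
Compare 22 vs 12: take 12 from right. Merged: [2, 3, 3, 5, 5, 8, 12]
Compare 22 vs 17: take 17 from right. Merged: [2, 3, 3, 5, 5, 8, 12, 17]
Compare 22 vs 20: take 20 from right. Merged: [2, 3, 3, 5, 5, 8, 12, 17, 20]
Append remaining from left: [22, 39]. Merged: [2, 3, 3, 5, 5, 8, 12, 17, 20, 22, 39]

Final merged array: [2, 3, 3, 5, 5, 8, 12, 17, 20, 22, 39]
Total comparisons: 9

The merged array is [2, 3, 3, 5, 5, 8, 12, 17, 20, 22, 39], requiring 9 comparisons. The merge step runs in O(n) time where n is the total number of elements.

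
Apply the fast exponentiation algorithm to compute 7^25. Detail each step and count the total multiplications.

Computing 7^25 by squaring (build up from 7^1; each line after the first costs one multiplication):

7^1 = 7
7^2 = (7^1)^2 = 7^2 = 49
7^3 = 7 * 7^2 = 7 * 49 = 343
7^6 = (7^3)^2 = 343^2 = 117649
7^12 = (7^6)^2 = 117649^2 = 13841287201
7^24 = (7^12)^2 = 13841287201^2 = 191581231380566414401
7^25 = 7 * 7^24 = 7 * 191581231380566414401 = 1341068619663964900807

Result: 1341068619663964900807
Multiplications needed: 6 (6 lines after 7^1)

7^25 = 1341068619663964900807. Using exponentiation by squaring, this requires 6 multiplications. The key idea: if the exponent is even, square the half-power; if odd, multiply by the base once.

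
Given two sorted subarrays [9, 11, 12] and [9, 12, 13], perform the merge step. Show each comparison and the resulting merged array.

Merging process:

Compare 9 vs 9: take 9 from left. Merged: [9]
Compare 11 vs 9: take 9 from right. Merged: [9, 9]
Compare 11 vs 12: take 11 from left. Merged: [9, 9, 11]
Compare 12 vs 12: take 12 from left. Merged: [9, 9, 11, 12]
Append remaining from right: [12, 13]. Merged: [9, 9, 11, 12, 12, 13]

Final merged array: [9, 9, 11, 12, 12, 13]
Total comparisons: 4

The merged array is [9, 9, 11, 12, 12, 13], requiring 4 comparisons. The merge step runs in O(n) time where n is the total number of elements.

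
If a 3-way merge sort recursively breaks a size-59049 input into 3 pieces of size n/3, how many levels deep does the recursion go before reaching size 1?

For divide and conquer with division factor 3:

Problem sizes at each level:
Level 0: 59049
Level 1: 19683
Level 2: 6561
Level 3: 2187
Level 4: 729
Level 5: 243
Level 6: 81
Level 7: 27
Level 8: 9
Level 9: 3
Level 10: 1

The root is level 0 and the size-1 base case is level 10 (the tree spans levels 0 through 10, i.e. 11 levels counting the root), so the depth is the number of divisions: log_3(59049) = 10

The recursion tree depth is log_3(59049) = 10. At each level, the problem size is divided by 3, so it takes 10 divisions to reduce to a base case of size 1. The algorithm makes 3 recursive calls at each level.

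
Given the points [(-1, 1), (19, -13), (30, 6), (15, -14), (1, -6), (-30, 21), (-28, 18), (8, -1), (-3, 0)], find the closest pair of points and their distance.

Computing all pairwise distances among 9 points:

d((-1, 1), (19, -13)) = 24.4131
d((-1, 1), (30, 6)) = 31.4006
d((-1, 1), (15, -14)) = 21.9317
d((-1, 1), (1, -6)) = 7.2801
d((-1, 1), (-30, 21)) = 35.2278
d((-1, 1), (-28, 18)) = 31.9061
d((-1, 1), (8, -1)) = 9.2195
d((-1, 1), (-3, 0)) = 2.2361 <-- minimum
d((19, -13), (30, 6)) = 21.9545
d((19, -13), (15, -14)) = 4.1231
d((19, -13), (1, -6)) = 19.3132
d((19, -13), (-30, 21)) = 59.6406
d((19, -13), (-28, 18)) = 56.3028
d((19, -13), (8, -1)) = 16.2788
d((19, -13), (-3, 0)) = 25.5539
d((30, 6), (15, -14)) = 25.0
d((30, 6), (1, -6)) = 31.3847
d((30, 6), (-30, 21)) = 61.8466
d((30, 6), (-28, 18)) = 59.2284
d((30, 6), (8, -1)) = 23.0868
d((30, 6), (-3, 0)) = 33.541
d((15, -14), (1, -6)) = 16.1245
d((15, -14), (-30, 21)) = 57.0088
d((15, -14), (-28, 18)) = 53.6004
d((15, -14), (8, -1)) = 14.7648
d((15, -14), (-3, 0)) = 22.8035
d((1, -6), (-30, 21)) = 41.1096
d((1, -6), (-28, 18)) = 37.6431
d((1, -6), (8, -1)) = 8.6023
d((1, -6), (-3, 0)) = 7.2111
d((-30, 21), (-28, 18)) = 3.6056
d((-30, 21), (8, -1)) = 43.909
d((-30, 21), (-3, 0)) = 34.2053
d((-28, 18), (8, -1)) = 40.7063
d((-28, 18), (-3, 0)) = 30.8058
d((8, -1), (-3, 0)) = 11.0454

Closest pair: (-1, 1) and (-3, 0) with distance 2.2361

The closest pair is (-1, 1) and (-3, 0) with Euclidean distance 2.2361. For 9 points, brute-force pairwise comparison is shown above. For large n, the divide-and-conquer algorithm (sort by x, recurse on halves, check the dividing strip) achieves O(n log n).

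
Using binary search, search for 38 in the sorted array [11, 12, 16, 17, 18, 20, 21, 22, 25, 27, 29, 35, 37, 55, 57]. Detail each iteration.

Binary search for 38 in [11, 12, 16, 17, 18, 20, 21, 22, 25, 27, 29, 35, 37, 55, 57]:

lo=0, hi=14, mid=7, arr[mid]=22 -> 22 < 38, search right half
lo=8, hi=14, mid=11, arr[mid]=35 -> 35 < 38, search right half
lo=12, hi=14, mid=13, arr[mid]=55 -> 55 > 38, search left half
lo=12, hi=12, mid=12, arr[mid]=37 -> 37 < 38, search right half
lo=13 > hi=12, target 38 not found

Binary search determines that 38 is not in the array after 4 comparisons. The search space was exhausted without finding the target.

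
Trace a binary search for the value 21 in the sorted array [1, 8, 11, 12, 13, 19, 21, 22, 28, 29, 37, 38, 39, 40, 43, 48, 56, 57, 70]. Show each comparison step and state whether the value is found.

Binary search for 21 in [1, 8, 11, 12, 13, 19, 21, 22, 28, 29, 37, 38, 39, 40, 43, 48, 56, 57, 70]:

lo=0, hi=18, mid=9, arr[mid]=29 -> 29 > 21, search left half
lo=0, hi=8, mid=4, arr[mid]=13 -> 13 < 21, search right half
lo=5, hi=8, mid=6, arr[mid]=21 -> Found target at index 6!

Binary search finds 21 at index 6 after 3 comparisons. The search repeatedly halves the search space by comparing with the middle element.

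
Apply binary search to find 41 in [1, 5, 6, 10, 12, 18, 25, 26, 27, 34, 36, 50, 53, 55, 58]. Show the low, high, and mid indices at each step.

Binary search for 41 in [1, 5, 6, 10, 12, 18, 25, 26, 27, 34, 36, 50, 53, 55, 58]:

lo=0, hi=14, mid=7, arr[mid]=26 -> 26 < 41, search right half
lo=8, hi=14, mid=11, arr[mid]=50 -> 50 > 41, search left half
lo=8, hi=10, mid=9, arr[mid]=34 -> 34 < 41, search right half
lo=10, hi=10, mid=10, arr[mid]=36 -> 36 < 41, search right half
lo=11 > hi=10, target 41 not found

Binary search determines that 41 is not in the array after 4 comparisons. The search space was exhausted without finding the target.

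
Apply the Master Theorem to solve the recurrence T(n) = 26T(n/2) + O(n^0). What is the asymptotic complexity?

Master Theorem for T(n) = 26T(n/2) + O(n^0):

a = 26, b = 2, c = 0
log_b(a) = log_2(26) = 4.7004

Case 1: c = 0 < log_2(26) = 4.7004
T(n) = O(n^(log_2 26))

For T(n) = 26T(n/2) + O(n^0): log_2(26) = 4.7004. This is Case 1 of the Master Theorem (c < log_b(a), work dominated by leaves), giving O(n^(log_2 26)).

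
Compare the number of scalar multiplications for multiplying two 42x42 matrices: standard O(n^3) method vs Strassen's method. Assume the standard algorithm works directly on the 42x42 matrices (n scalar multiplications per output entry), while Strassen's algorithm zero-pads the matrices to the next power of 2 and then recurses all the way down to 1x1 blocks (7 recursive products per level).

Matrix multiplication for 42x42 matrices:

Strassen's algorithm requires power-of-2 dimensions. Pad 42x42 to 64x64 (next power of 2).

Standard algorithm: 42^3 = 74088 multiplications
Strassen's algorithm: 7^(log2(64)) = 7^6 = 117649 multiplications
Difference: 74088 - 117649 = -43561 (Strassen uses MORE here due to padding overhead — for small or just-over-power-of-2 n, padding can outweigh the per-level savings)

Standard: 74088 multiplications (42^3). Strassen: 117649 multiplications (7^6, after padding to 64x64). Strassen reduces 8 recursive multiplications to 7 at each level.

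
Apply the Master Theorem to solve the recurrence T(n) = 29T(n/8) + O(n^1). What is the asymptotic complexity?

Master Theorem for T(n) = 29T(n/8) + O(n^1):

a = 29, b = 8, c = 1
log_b(a) = log_8(29) = 1.6193

Case 1: c = 1 < log_8(29) = 1.6193
T(n) = O(n^(log_8 29))

For T(n) = 29T(n/8) + O(n^1): log_8(29) = 1.6193. This is Case 1 of the Master Theorem (c < log_b(a), work dominated by leaves), giving O(n^(log_8 29)).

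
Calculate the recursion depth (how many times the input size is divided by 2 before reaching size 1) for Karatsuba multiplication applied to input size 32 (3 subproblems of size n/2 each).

For divide and conquer with division factor 2:

Problem sizes at each level:
Level 0: 32
Level 1: 16
Level 2: 8
Level 3: 4
Level 4: 2
Level 5: 1

The root is level 0 and the size-1 base case is level 5 (the tree spans levels 0 through 5, i.e. 6 levels counting the root), so the depth is the number of divisions: log_2(32) = 5

The recursion tree depth is log_2(32) = 5. At each level, the problem size is divided by 2, so it takes 5 divisions to reduce to a base case of size 1. The algorithm makes 3 recursive calls at each level.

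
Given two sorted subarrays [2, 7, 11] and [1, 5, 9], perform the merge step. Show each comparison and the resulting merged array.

Merging process:

Compare 2 vs 1: take 1 from right. Merged: [1]
Compare 2 vs 5: take 2 from left. Merged: [1, 2]
Compare 7 vs 5: take 5 from right. Merged: [1, 2, 5]
Compare 7 vs 9: take 7 from left. Merged: [1, 2, 5, 7]
Compare 11 vs 9: take 9 from right. Merged: [1, 2, 5, 7, 9]
Append remaining from left: [11]. Merged: [1, 2, 5, 7, 9, 11]

Final merged array: [1, 2, 5, 7, 9, 11]
Total comparisons: 5

The merged array is [1, 2, 5, 7, 9, 11], requiring 5 comparisons. The merge step runs in O(n) time where n is the total number of elements.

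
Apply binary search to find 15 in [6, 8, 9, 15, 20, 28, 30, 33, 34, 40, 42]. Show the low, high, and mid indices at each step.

Binary search for 15 in [6, 8, 9, 15, 20, 28, 30, 33, 34, 40, 42]:

lo=0, hi=10, mid=5, arr[mid]=28 -> 28 > 15, search left half
lo=0, hi=4, mid=2, arr[mid]=9 -> 9 < 15, search right half
lo=3, hi=4, mid=3, arr[mid]=15 -> Found target at index 3!

Binary search finds 15 at index 3 after 3 comparisons. The search repeatedly halves the search space by comparing with the middle element.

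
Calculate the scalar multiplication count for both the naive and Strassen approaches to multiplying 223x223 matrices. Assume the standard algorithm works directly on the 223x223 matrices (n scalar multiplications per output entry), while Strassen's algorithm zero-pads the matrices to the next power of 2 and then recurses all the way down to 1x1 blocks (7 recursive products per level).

Matrix multiplication for 223x223 matrices:

Strassen's algorithm requires power-of-2 dimensions. Pad 223x223 to 256x256 (next power of 2).

Standard algorithm: 223^3 = 11089567 multiplications
Strassen's algorithm: 7^(log2(256)) = 7^8 = 5764801 multiplications
Savings: 11089567 - 5764801 = 5324766 multiplications

Standard: 11089567 multiplications (223^3). Strassen: 5764801 multiplications (7^8, after padding to 256x256). Strassen reduces 8 recursive multiplications to 7 at each level.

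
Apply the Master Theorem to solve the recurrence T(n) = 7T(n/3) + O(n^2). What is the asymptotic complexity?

Master Theorem for T(n) = 7T(n/3) + O(n^2):

a = 7, b = 3, c = 2
log_b(a) = log_3(7) = 1.7712

Case 3: c = 2 > log_3(7) = 1.7712
T(n) = O(n^2) = O(n^2)

For T(n) = 7T(n/3) + O(n^2): log_3(7) = 1.7712. This is Case 3 of the Master Theorem (c > log_b(a), work dominated by root), giving O(n^2).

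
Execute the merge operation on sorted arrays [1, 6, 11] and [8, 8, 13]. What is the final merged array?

Merging process:

Compare 1 vs 8: take 1 from left. Merged: [1]
Compare 6 vs 8: take 6 from left. Merged: [1, 6]
Compare 11 vs 8: take 8 from right. Merged: [1, 6, 8]
Compare 11 vs 8: take 8 from right. Merged: [1, 6, 8, 8]
Compare 11 vs 13: take 11 from left. Merged: [1, 6, 8, 8, 11]
Append remaining from right: [13]. Merged: [1, 6, 8, 8, 11, 13]

Final merged array: [1, 6, 8, 8, 11, 13]
Total comparisons: 5

The merged array is [1, 6, 8, 8, 11, 13], requiring 5 comparisons. The merge step runs in O(n) time where n is the total number of elements.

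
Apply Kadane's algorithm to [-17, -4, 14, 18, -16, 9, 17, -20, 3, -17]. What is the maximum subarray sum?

Using Kadane's algorithm on [-17, -4, 14, 18, -16, 9, 17, -20, 3, -17]:

Scanning through the array:
Position 1 (value -4): max_ending_here = -4, max_so_far = -4
Position 2 (value 14): max_ending_here = 14, max_so_far = 14
Position 3 (value 18): max_ending_here = 32, max_so_far = 32
Position 4 (value -16): max_ending_here = 16, max_so_far = 32
Position 5 (value 9): max_ending_here = 25, max_so_far = 32
Position 6 (value 17): max_ending_here = 42, max_so_far = 42
Position 7 (value -20): max_ending_here = 22, max_so_far = 42
Position 8 (value 3): max_ending_here = 25, max_so_far = 42
Position 9 (value -17): max_ending_here = 8, max_so_far = 42

Maximum subarray: [14, 18, -16, 9, 17]
Maximum sum: 42

The maximum subarray is [14, 18, -16, 9, 17] with sum 42. This subarray runs from index 2 to index 6.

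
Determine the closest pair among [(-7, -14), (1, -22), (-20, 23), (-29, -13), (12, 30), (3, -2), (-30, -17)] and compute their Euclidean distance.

Computing all pairwise distances among 7 points:

d((-7, -14), (1, -22)) = 11.3137
d((-7, -14), (-20, 23)) = 39.2173
d((-7, -14), (-29, -13)) = 22.0227
d((-7, -14), (12, 30)) = 47.927
d((-7, -14), (3, -2)) = 15.6205
d((-7, -14), (-30, -17)) = 23.1948
d((1, -22), (-20, 23)) = 49.6588
d((1, -22), (-29, -13)) = 31.3209
d((1, -22), (12, 30)) = 53.1507
d((1, -22), (3, -2)) = 20.0998
d((1, -22), (-30, -17)) = 31.4006
d((-20, 23), (-29, -13)) = 37.108
d((-20, 23), (12, 30)) = 32.7567
d((-20, 23), (3, -2)) = 33.9706
d((-20, 23), (-30, -17)) = 41.2311
d((-29, -13), (12, 30)) = 59.4138
d((-29, -13), (3, -2)) = 33.8378
d((-29, -13), (-30, -17)) = 4.1231 <-- minimum
d((12, 30), (3, -2)) = 33.2415
d((12, 30), (-30, -17)) = 63.0317
d((3, -2), (-30, -17)) = 36.2491

Closest pair: (-29, -13) and (-30, -17) with distance 4.1231

The closest pair is (-29, -13) and (-30, -17) with Euclidean distance 4.1231. For 7 points, brute-force pairwise comparison is shown above. For large n, the divide-and-conquer algorithm (sort by x, recurse on halves, check the dividing strip) achieves O(n log n).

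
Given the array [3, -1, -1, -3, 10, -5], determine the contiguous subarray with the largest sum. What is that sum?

Using Kadane's algorithm on [3, -1, -1, -3, 10, -5]:

Scanning through the array:
Position 1 (value -1): max_ending_here = 2, max_so_far = 3
Position 2 (value -1): max_ending_here = 1, max_so_far = 3
Position 3 (value -3): max_ending_here = -2, max_so_far = 3
Position 4 (value 10): max_ending_here = 10, max_so_far = 10
Position 5 (value -5): max_ending_here = 5, max_so_far = 10

Maximum subarray: [10]
Maximum sum: 10

The maximum subarray is [10] with sum 10. This subarray runs from index 4 to index 4.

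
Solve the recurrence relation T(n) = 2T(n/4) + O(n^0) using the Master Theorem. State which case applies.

Master Theorem for T(n) = 2T(n/4) + O(n^0):

a = 2, b = 4, c = 0
log_b(a) = log_4(2) = 0.5000

Case 1: c = 0 < log_4(2) = 0.5000
T(n) = O(n^(log_4 2)) = O(sqrt(n))

For T(n) = 2T(n/4) + O(n^0): log_4(2) = 0.5000. This is Case 1 of the Master Theorem (c < log_b(a), work dominated by leaves), giving O(sqrt(n)).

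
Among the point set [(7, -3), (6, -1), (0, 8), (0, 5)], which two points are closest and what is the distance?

Computing all pairwise distances among 4 points:

d((7, -3), (6, -1)) = 2.2361 <-- minimum
d((7, -3), (0, 8)) = 13.0384
d((7, -3), (0, 5)) = 10.6301
d((6, -1), (0, 8)) = 10.8167
d((6, -1), (0, 5)) = 8.4853
d((0, 8), (0, 5)) = 3.0

Closest pair: (7, -3) and (6, -1) with distance 2.2361

The closest pair is (7, -3) and (6, -1) with Euclidean distance 2.2361. For 4 points, brute-force pairwise comparison is shown above. For large n, the divide-and-conquer algorithm (sort by x, recurse on halves, check the dividing strip) achieves O(n log n).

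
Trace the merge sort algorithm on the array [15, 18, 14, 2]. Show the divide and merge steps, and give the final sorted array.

Merge sort trace:

Split: [15, 18, 14, 2] -> [15, 18] and [14, 2]
  Split: [15, 18] -> [15] and [18]
  Merge: [15] + [18] -> [15, 18]
  Split: [14, 2] -> [14] and [2]
  Merge: [14] + [2] -> [2, 14]
Merge: [15, 18] + [2, 14] -> [2, 14, 15, 18]

Final sorted array: [2, 14, 15, 18]

The merge sort proceeds by recursively splitting the array and merging sorted halves.
After all merges, the sorted array is [2, 14, 15, 18].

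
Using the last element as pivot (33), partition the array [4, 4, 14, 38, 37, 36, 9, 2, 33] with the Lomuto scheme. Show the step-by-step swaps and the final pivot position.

Lomuto partition with pivot = 33:

Initial array: [4, 4, 14, 38, 37, 36, 9, 2, 33]

arr[0]=4 <= 33: swap with position 0, array becomes [4, 4, 14, 38, 37, 36, 9, 2, 33]
arr[1]=4 <= 33: swap with position 1, array becomes [4, 4, 14, 38, 37, 36, 9, 2, 33]
arr[2]=14 <= 33: swap with position 2, array becomes [4, 4, 14, 38, 37, 36, 9, 2, 33]
arr[3]=38 > 33: no swap
arr[4]=37 > 33: no swap
arr[5]=36 > 33: no swap
arr[6]=9 <= 33: swap with position 3, array becomes [4, 4, 14, 9, 37, 36, 38, 2, 33]
arr[7]=2 <= 33: swap with position 4, array becomes [4, 4, 14, 9, 2, 36, 38, 37, 33]

Place pivot at position 5: [4, 4, 14, 9, 2, 33, 38, 37, 36]
Pivot position: 5

After partitioning with pivot 33, the array becomes [4, 4, 14, 9, 2, 33, 38, 37, 36]. The pivot is placed at index 5. All elements to the left of the pivot are <= 33, and all elements to the right are > 33.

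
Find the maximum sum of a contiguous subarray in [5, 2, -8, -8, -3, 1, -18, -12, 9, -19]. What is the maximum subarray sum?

Using Kadane's algorithm on [5, 2, -8, -8, -3, 1, -18, -12, 9, -19]:

Scanning through the array:
Position 1 (value 2): max_ending_here = 7, max_so_far = 7
Position 2 (value -8): max_ending_here = -1, max_so_far = 7
Position 3 (value -8): max_ending_here = -8, max_so_far = 7
Position 4 (value -3): max_ending_here = -3, max_so_far = 7
Position 5 (value 1): max_ending_here = 1, max_so_far = 7
Position 6 (value -18): max_ending_here = -17, max_so_far = 7
Position 7 (value -12): max_ending_here = -12, max_so_far = 7
Position 8 (value 9): max_ending_here = 9, max_so_far = 9
Position 9 (value -19): max_ending_here = -10, max_so_far = 9

Maximum subarray: [9]
Maximum sum: 9

The maximum subarray is [9] with sum 9. This subarray runs from index 8 to index 8.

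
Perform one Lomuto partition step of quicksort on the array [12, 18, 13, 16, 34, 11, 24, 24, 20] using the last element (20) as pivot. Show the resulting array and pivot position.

Lomuto partition with pivot = 20:

Initial array: [12, 18, 13, 16, 34, 11, 24, 24, 20]

arr[0]=12 <= 20: swap with position 0, array becomes [12, 18, 13, 16, 34, 11, 24, 24, 20]
arr[1]=18 <= 20: swap with position 1, array becomes [12, 18, 13, 16, 34, 11, 24, 24, 20]
arr[2]=13 <= 20: swap with position 2, array becomes [12, 18, 13, 16, 34, 11, 24, 24, 20]
arr[3]=16 <= 20: swap with position 3, array becomes [12, 18, 13, 16, 34, 11, 24, 24, 20]
arr[4]=34 > 20: no swap
arr[5]=11 <= 20: swap with position 4, array becomes [12, 18, 13, 16, 11, 34, 24, 24, 20]
arr[6]=24 > 20: no swap
arr[7]=24 > 20: no swap

Place pivot at position 5: [12, 18, 13, 16, 11, 20, 24, 24, 34]
Pivot position: 5

After partitioning with pivot 20, the array becomes [12, 18, 13, 16, 11, 20, 24, 24, 34]. The pivot is placed at index 5. All elements to the left of the pivot are <= 20, and all elements to the right are > 20.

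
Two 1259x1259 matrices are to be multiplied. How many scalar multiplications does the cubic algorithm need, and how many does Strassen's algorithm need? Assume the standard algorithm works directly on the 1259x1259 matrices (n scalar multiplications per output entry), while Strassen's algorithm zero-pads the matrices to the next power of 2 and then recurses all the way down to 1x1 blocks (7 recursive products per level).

Matrix multiplication for 1259x1259 matrices:

Strassen's algorithm requires power-of-2 dimensions. Pad 1259x1259 to 2048x2048 (next power of 2).

Standard algorithm: 1259^3 = 1995616979 multiplications
Strassen's algorithm: 7^(log2(2048)) = 7^11 = 1977326743 multiplications
Savings: 1995616979 - 1977326743 = 18290236 multiplications

Standard: 1995616979 multiplications (1259^3). Strassen: 1977326743 multiplications (7^11, after padding to 2048x2048). Strassen reduces 8 recursive multiplications to 7 at each level.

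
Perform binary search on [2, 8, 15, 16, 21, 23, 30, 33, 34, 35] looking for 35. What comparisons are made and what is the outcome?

Binary search for 35 in [2, 8, 15, 16, 21, 23, 30, 33, 34, 35]:

lo=0, hi=9, mid=4, arr[mid]=21 -> 21 < 35, search right half
lo=5, hi=9, mid=7, arr[mid]=33 -> 33 < 35, search right half
lo=8, hi=9, mid=8, arr[mid]=34 -> 34 < 35, search right half
lo=9, hi=9, mid=9, arr[mid]=35 -> Found target at index 9!

Binary search finds 35 at index 9 after 4 comparisons. The search repeatedly halves the search space by comparing with the middle element.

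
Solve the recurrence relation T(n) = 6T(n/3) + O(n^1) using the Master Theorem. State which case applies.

Master Theorem for T(n) = 6T(n/3) + O(n^1):

a = 6, b = 3, c = 1
log_b(a) = log_3(6) = 1.6309

Case 1: c = 1 < log_3(6) = 1.6309
T(n) = O(n^(log_3 6))

For T(n) = 6T(n/3) + O(n^1): log_3(6) = 1.6309. This is Case 1 of the Master Theorem (c < log_b(a), work dominated by leaves), giving O(n^(log_3 6)).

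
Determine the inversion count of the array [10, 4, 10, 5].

Finding inversions in [10, 4, 10, 5]:

(0, 1): arr[0]=10 > arr[1]=4
(0, 3): arr[0]=10 > arr[3]=5
(2, 3): arr[2]=10 > arr[3]=5

Total inversions: 3

The array has 3 inversion(s): (0,1), (0,3), (2,3). Each pair (i,j) satisfies i < j and arr[i] > arr[j].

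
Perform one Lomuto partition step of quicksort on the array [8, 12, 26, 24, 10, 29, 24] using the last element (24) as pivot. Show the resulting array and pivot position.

Lomuto partition with pivot = 24:

Initial array: [8, 12, 26, 24, 10, 29, 24]

arr[0]=8 <= 24: swap with position 0, array becomes [8, 12, 26, 24, 10, 29, 24]
arr[1]=12 <= 24: swap with position 1, array becomes [8, 12, 26, 24, 10, 29, 24]
arr[2]=26 > 24: no swap
arr[3]=24 <= 24: swap with position 2, array becomes [8, 12, 24, 26, 10, 29, 24]
arr[4]=10 <= 24: swap with position 3, array becomes [8, 12, 24, 10, 26, 29, 24]
arr[5]=29 > 24: no swap

Place pivot at position 4: [8, 12, 24, 10, 24, 29, 26]
Pivot position: 4

After partitioning with pivot 24, the array becomes [8, 12, 24, 10, 24, 29, 26]. The pivot is placed at index 4. All elements to the left of the pivot are <= 24, and all elements to the right are > 24.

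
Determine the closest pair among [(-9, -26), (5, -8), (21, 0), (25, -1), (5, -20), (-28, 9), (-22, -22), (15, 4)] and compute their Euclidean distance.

Computing all pairwise distances among 8 points:

d((-9, -26), (5, -8)) = 22.8035
d((-9, -26), (21, 0)) = 39.6989
d((-9, -26), (25, -1)) = 42.2019
d((-9, -26), (5, -20)) = 15.2315
d((-9, -26), (-28, 9)) = 39.8246
d((-9, -26), (-22, -22)) = 13.6015
d((-9, -26), (15, 4)) = 38.4187
d((5, -8), (21, 0)) = 17.8885
d((5, -8), (25, -1)) = 21.1896
d((5, -8), (5, -20)) = 12.0
d((5, -8), (-28, 9)) = 37.1214
d((5, -8), (-22, -22)) = 30.4138
d((5, -8), (15, 4)) = 15.6205
d((21, 0), (25, -1)) = 4.1231 <-- minimum
d((21, 0), (5, -20)) = 25.6125
d((21, 0), (-28, 9)) = 49.8197
d((21, 0), (-22, -22)) = 48.3011
d((21, 0), (15, 4)) = 7.2111
d((25, -1), (5, -20)) = 27.5862
d((25, -1), (-28, 9)) = 53.9351
d((25, -1), (-22, -22)) = 51.4782
d((25, -1), (15, 4)) = 11.1803
d((5, -20), (-28, 9)) = 43.9318
d((5, -20), (-22, -22)) = 27.074
d((5, -20), (15, 4)) = 26.0
d((-28, 9), (-22, -22)) = 31.5753
d((-28, 9), (15, 4)) = 43.2897
d((-22, -22), (15, 4)) = 45.2217

Closest pair: (21, 0) and (25, -1) with distance 4.1231

The closest pair is (21, 0) and (25, -1) with Euclidean distance 4.1231. For 8 points, brute-force pairwise comparison is shown above. For large n, the divide-and-conquer algorithm (sort by x, recurse on halves, check the dividing strip) achieves O(n log n).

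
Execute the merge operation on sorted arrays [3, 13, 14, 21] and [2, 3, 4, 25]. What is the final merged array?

Merging process:

Compare 3 vs 2: take 2 from right. Merged: [2]
Compare 3 vs 3: take 3 from left. Merged: [2, 3]
Compare 13 vs 3: take 3 from right. Merged: [2, 3, 3]
Compare 13 vs 4: take 4 from right. Merged: [2, 3, 3, 4]
Compare 13 vs 25: take 13 from left. Merged: [2, 3, 3, 4, 13]
Compare 14 vs 25: take 14 from left. Merged: [2, 3, 3, 4, 13, 14]
Compare 21 vs 25: take 21 from left. Merged: [2, 3, 3, 4, 13, 14, 21]
Append remaining from right: [25]. Merged: [2, 3, 3, 4, 13, 14, 21, 25]

Final merged array: [2, 3, 3, 4, 13, 14, 21, 25]
Total comparisons: 7

The merged array is [2, 3, 3, 4, 13, 14, 21, 25], requiring 7 comparisons. The merge step runs in O(n) time where n is the total number of elements.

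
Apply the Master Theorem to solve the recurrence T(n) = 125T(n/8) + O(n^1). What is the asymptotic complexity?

Master Theorem for T(n) = 125T(n/8) + O(n^1):

a = 125, b = 8, c = 1
log_b(a) = log_8(125) = 2.3219

Case 1: c = 1 < log_8(125) = 2.3219
T(n) = O(n^(log_8 125))

For T(n) = 125T(n/8) + O(n^1): log_8(125) = 2.3219. This is Case 1 of the Master Theorem (c < log_b(a), work dominated by leaves), giving O(n^(log_8 125)).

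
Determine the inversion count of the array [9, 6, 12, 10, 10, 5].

Finding inversions in [9, 6, 12, 10, 10, 5]:

(0, 1): arr[0]=9 > arr[1]=6
(0, 5): arr[0]=9 > arr[5]=5
(1, 5): arr[1]=6 > arr[5]=5
(2, 3): arr[2]=12 > arr[3]=10
(2, 4): arr[2]=12 > arr[4]=10
(2, 5): arr[2]=12 > arr[5]=5
(3, 5): arr[3]=10 > arr[5]=5
(4, 5): arr[4]=10 > arr[5]=5

Total inversions: 8

The array has 8 inversion(s): (0,1), (0,5), (1,5), (2,3), (2,4), (2,5), (3,5), (4,5). Each pair (i,j) satisfies i < j and arr[i] > arr[j].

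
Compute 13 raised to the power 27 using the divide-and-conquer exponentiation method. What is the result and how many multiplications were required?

Computing 13^27 by squaring (build up from 13^1; each line after the first costs one multiplication):

13^1 = 13
13^2 = (13^1)^2 = 13^2 = 169
13^3 = 13 * 13^2 = 13 * 169 = 2197
13^6 = (13^3)^2 = 2197^2 = 4826809
13^12 = (13^6)^2 = 4826809^2 = 23298085122481
13^13 = 13 * 13^12 = 13 * 23298085122481 = 302875106592253
13^26 = (13^13)^2 = 302875106592253^2 = 91733330193268616658399616009
13^27 = 13 * 13^26 = 13 * 91733330193268616658399616009 = 1192533292512492016559195008117

Result: 1192533292512492016559195008117
Multiplications needed: 7 (7 lines after 13^1)

13^27 = 1192533292512492016559195008117. Using exponentiation by squaring, this requires 7 multiplications. The key idea: if the exponent is even, square the half-power; if odd, multiply by the base once.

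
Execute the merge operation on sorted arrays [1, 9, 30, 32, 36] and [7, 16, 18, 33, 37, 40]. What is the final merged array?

Merging process:

Compare 1 vs 7: take 1 from left. Merged: [1]
Compare 9 vs 7: take 7 from right. Merged: [1, 7]
Compare 9 vs 16: take 9 from left. Merged: [1, 7, 9]
Compare 30 vs 16: take 16 from right. Merged: [1, 7, 9, 16]
Compare 30 vs 18: take 18 from right. Merged: [1, 7, 9, 16, 18]
Compare 30 vs 33: take 30 from left. Merged: [1, 7, 9, 16, 18, 30]
Compare 32 vs 33: take 32 from left. Merged: [1, 7, 9, 16, 18, 30, 32]
Compare 36 vs 33: take 33 from right. Merged: [1, 7, 9, 16, 18, 30, 32, 33]
Compare 36 vs 37: take 36 from left. Merged: [1, 7, 9, 16, 18, 30, 32, 33, 36]
Append remaining from right: [37, 40]. Merged: [1, 7, 9, 16, 18, 30, 32, 33, 36, 37, 40]

Final merged array: [1, 7, 9, 16, 18, 30, 32, 33, 36, 37, 40]
Total comparisons: 9

The merged array is [1, 7, 9, 16, 18, 30, 32, 33, 36, 37, 40], requiring 9 comparisons. The merge step runs in O(n) time where n is the total number of elements.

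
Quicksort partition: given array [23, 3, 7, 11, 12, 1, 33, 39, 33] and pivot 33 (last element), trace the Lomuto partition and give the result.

Lomuto partition with pivot = 33:

Initial array: [23, 3, 7, 11, 12, 1, 33, 39, 33]

arr[0]=23 <= 33: swap with position 0, array becomes [23, 3, 7, 11, 12, 1, 33, 39, 33]
arr[1]=3 <= 33: swap with position 1, array becomes [23, 3, 7, 11, 12, 1, 33, 39, 33]
arr[2]=7 <= 33: swap with position 2, array becomes [23, 3, 7, 11, 12, 1, 33, 39, 33]
arr[3]=11 <= 33: swap with position 3, array becomes [23, 3, 7, 11, 12, 1, 33, 39, 33]
arr[4]=12 <= 33: swap with position 4, array becomes [23, 3, 7, 11, 12, 1, 33, 39, 33]
arr[5]=1 <= 33: swap with position 5, array becomes [23, 3, 7, 11, 12, 1, 33, 39, 33]
arr[6]=33 <= 33: swap with position 6, array becomes [23, 3, 7, 11, 12, 1, 33, 39, 33]
arr[7]=39 > 33: no swap

Place pivot at position 7: [23, 3, 7, 11, 12, 1, 33, 33, 39]
Pivot position: 7

After partitioning with pivot 33, the array becomes [23, 3, 7, 11, 12, 1, 33, 33, 39]. The pivot is placed at index 7. All elements to the left of the pivot are <= 33, and all elements to the right are > 33.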